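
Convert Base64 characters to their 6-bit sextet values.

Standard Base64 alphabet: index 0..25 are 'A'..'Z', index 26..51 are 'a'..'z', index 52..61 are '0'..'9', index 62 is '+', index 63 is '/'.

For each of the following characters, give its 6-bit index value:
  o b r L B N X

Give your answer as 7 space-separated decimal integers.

Answer: 40 27 43 11 1 13 23

Derivation:
'o': a..z range, 26 + ord('o') − ord('a') = 40
'b': a..z range, 26 + ord('b') − ord('a') = 27
'r': a..z range, 26 + ord('r') − ord('a') = 43
'L': A..Z range, ord('L') − ord('A') = 11
'B': A..Z range, ord('B') − ord('A') = 1
'N': A..Z range, ord('N') − ord('A') = 13
'X': A..Z range, ord('X') − ord('A') = 23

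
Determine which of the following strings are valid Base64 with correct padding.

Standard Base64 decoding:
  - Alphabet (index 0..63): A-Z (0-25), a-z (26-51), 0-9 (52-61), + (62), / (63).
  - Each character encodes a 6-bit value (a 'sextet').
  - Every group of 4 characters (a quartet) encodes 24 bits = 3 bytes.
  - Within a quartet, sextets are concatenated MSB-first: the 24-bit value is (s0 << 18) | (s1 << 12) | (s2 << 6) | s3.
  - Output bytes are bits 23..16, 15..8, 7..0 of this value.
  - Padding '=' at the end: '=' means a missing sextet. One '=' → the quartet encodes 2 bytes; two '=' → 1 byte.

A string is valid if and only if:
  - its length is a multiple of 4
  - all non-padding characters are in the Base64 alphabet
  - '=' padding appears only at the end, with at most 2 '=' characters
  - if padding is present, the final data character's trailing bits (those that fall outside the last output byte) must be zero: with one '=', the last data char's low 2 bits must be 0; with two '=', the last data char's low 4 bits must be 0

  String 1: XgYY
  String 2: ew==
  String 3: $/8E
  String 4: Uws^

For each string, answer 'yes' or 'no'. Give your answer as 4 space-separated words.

Answer: yes yes no no

Derivation:
String 1: 'XgYY' → valid
String 2: 'ew==' → valid
String 3: '$/8E' → invalid (bad char(s): ['$'])
String 4: 'Uws^' → invalid (bad char(s): ['^'])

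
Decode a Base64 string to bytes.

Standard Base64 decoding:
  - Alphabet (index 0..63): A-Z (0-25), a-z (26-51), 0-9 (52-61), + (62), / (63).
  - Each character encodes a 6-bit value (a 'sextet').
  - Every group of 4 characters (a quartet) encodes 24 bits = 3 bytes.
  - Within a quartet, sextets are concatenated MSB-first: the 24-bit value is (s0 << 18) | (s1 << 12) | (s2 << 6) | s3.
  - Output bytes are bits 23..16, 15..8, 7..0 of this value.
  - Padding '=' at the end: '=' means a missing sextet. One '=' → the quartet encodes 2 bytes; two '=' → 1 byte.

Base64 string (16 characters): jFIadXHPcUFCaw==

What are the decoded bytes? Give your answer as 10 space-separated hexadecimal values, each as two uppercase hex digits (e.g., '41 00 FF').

After char 0 ('j'=35): chars_in_quartet=1 acc=0x23 bytes_emitted=0
After char 1 ('F'=5): chars_in_quartet=2 acc=0x8C5 bytes_emitted=0
After char 2 ('I'=8): chars_in_quartet=3 acc=0x23148 bytes_emitted=0
After char 3 ('a'=26): chars_in_quartet=4 acc=0x8C521A -> emit 8C 52 1A, reset; bytes_emitted=3
After char 4 ('d'=29): chars_in_quartet=1 acc=0x1D bytes_emitted=3
After char 5 ('X'=23): chars_in_quartet=2 acc=0x757 bytes_emitted=3
After char 6 ('H'=7): chars_in_quartet=3 acc=0x1D5C7 bytes_emitted=3
After char 7 ('P'=15): chars_in_quartet=4 acc=0x7571CF -> emit 75 71 CF, reset; bytes_emitted=6
After char 8 ('c'=28): chars_in_quartet=1 acc=0x1C bytes_emitted=6
After char 9 ('U'=20): chars_in_quartet=2 acc=0x714 bytes_emitted=6
After char 10 ('F'=5): chars_in_quartet=3 acc=0x1C505 bytes_emitted=6
After char 11 ('C'=2): chars_in_quartet=4 acc=0x714142 -> emit 71 41 42, reset; bytes_emitted=9
After char 12 ('a'=26): chars_in_quartet=1 acc=0x1A bytes_emitted=9
After char 13 ('w'=48): chars_in_quartet=2 acc=0x6B0 bytes_emitted=9
Padding '==': partial quartet acc=0x6B0 -> emit 6B; bytes_emitted=10

Answer: 8C 52 1A 75 71 CF 71 41 42 6B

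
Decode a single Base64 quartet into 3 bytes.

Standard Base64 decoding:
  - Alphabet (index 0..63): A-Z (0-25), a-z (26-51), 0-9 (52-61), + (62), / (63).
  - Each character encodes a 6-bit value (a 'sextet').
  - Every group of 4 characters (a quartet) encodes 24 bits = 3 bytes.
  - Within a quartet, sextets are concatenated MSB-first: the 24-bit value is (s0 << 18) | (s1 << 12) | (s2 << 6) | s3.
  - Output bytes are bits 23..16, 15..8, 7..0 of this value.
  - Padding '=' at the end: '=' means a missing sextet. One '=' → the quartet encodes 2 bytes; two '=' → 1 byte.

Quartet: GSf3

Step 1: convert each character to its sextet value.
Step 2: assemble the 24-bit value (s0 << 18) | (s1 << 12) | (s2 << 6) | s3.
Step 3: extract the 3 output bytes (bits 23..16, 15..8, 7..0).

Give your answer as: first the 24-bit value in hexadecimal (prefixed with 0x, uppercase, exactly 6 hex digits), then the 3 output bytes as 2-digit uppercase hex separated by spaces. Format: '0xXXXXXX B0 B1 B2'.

Answer: 0x1927F7 19 27 F7

Derivation:
Sextets: G=6, S=18, f=31, 3=55
24-bit: (6<<18) | (18<<12) | (31<<6) | 55
      = 0x180000 | 0x012000 | 0x0007C0 | 0x000037
      = 0x1927F7
Bytes: (v>>16)&0xFF=19, (v>>8)&0xFF=27, v&0xFF=F7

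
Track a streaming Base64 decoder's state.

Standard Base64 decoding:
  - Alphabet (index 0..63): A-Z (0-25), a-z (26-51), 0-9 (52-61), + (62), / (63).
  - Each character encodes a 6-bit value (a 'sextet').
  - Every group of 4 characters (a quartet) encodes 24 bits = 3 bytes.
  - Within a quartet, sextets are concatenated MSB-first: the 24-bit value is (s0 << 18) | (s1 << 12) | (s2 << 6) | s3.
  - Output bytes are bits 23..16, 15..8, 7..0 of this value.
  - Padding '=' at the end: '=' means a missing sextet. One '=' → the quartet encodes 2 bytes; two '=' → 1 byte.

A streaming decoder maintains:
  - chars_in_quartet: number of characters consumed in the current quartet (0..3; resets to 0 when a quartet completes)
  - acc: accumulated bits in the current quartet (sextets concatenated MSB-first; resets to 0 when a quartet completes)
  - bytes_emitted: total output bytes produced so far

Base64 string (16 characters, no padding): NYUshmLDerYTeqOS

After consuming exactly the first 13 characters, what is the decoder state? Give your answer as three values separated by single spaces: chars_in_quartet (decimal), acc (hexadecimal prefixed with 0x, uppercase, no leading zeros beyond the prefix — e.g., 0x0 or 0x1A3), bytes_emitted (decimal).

After char 0 ('N'=13): chars_in_quartet=1 acc=0xD bytes_emitted=0
After char 1 ('Y'=24): chars_in_quartet=2 acc=0x358 bytes_emitted=0
After char 2 ('U'=20): chars_in_quartet=3 acc=0xD614 bytes_emitted=0
After char 3 ('s'=44): chars_in_quartet=4 acc=0x35852C -> emit 35 85 2C, reset; bytes_emitted=3
After char 4 ('h'=33): chars_in_quartet=1 acc=0x21 bytes_emitted=3
After char 5 ('m'=38): chars_in_quartet=2 acc=0x866 bytes_emitted=3
After char 6 ('L'=11): chars_in_quartet=3 acc=0x2198B bytes_emitted=3
After char 7 ('D'=3): chars_in_quartet=4 acc=0x8662C3 -> emit 86 62 C3, reset; bytes_emitted=6
After char 8 ('e'=30): chars_in_quartet=1 acc=0x1E bytes_emitted=6
After char 9 ('r'=43): chars_in_quartet=2 acc=0x7AB bytes_emitted=6
After char 10 ('Y'=24): chars_in_quartet=3 acc=0x1EAD8 bytes_emitted=6
After char 11 ('T'=19): chars_in_quartet=4 acc=0x7AB613 -> emit 7A B6 13, reset; bytes_emitted=9
After char 12 ('e'=30): chars_in_quartet=1 acc=0x1E bytes_emitted=9

Answer: 1 0x1E 9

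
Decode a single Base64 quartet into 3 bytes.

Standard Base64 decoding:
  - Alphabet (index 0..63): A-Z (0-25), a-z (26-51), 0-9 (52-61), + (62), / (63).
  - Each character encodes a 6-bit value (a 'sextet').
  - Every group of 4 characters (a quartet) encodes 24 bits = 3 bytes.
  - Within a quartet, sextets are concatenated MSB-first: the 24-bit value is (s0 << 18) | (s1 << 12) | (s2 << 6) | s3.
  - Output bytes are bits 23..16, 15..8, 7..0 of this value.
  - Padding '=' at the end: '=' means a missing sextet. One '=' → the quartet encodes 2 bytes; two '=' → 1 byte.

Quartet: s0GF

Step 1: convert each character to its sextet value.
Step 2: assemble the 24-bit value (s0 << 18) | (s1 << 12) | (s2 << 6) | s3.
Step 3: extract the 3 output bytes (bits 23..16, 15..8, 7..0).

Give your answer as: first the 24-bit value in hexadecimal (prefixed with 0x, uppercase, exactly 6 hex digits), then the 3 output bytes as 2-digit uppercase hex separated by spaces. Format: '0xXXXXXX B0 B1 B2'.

Sextets: s=44, 0=52, G=6, F=5
24-bit: (44<<18) | (52<<12) | (6<<6) | 5
      = 0xB00000 | 0x034000 | 0x000180 | 0x000005
      = 0xB34185
Bytes: (v>>16)&0xFF=B3, (v>>8)&0xFF=41, v&0xFF=85

Answer: 0xB34185 B3 41 85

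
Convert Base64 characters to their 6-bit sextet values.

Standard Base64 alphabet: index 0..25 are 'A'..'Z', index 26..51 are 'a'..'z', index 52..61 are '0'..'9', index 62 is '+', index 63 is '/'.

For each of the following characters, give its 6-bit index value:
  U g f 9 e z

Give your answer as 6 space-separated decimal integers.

Answer: 20 32 31 61 30 51

Derivation:
'U': A..Z range, ord('U') − ord('A') = 20
'g': a..z range, 26 + ord('g') − ord('a') = 32
'f': a..z range, 26 + ord('f') − ord('a') = 31
'9': 0..9 range, 52 + ord('9') − ord('0') = 61
'e': a..z range, 26 + ord('e') − ord('a') = 30
'z': a..z range, 26 + ord('z') − ord('a') = 51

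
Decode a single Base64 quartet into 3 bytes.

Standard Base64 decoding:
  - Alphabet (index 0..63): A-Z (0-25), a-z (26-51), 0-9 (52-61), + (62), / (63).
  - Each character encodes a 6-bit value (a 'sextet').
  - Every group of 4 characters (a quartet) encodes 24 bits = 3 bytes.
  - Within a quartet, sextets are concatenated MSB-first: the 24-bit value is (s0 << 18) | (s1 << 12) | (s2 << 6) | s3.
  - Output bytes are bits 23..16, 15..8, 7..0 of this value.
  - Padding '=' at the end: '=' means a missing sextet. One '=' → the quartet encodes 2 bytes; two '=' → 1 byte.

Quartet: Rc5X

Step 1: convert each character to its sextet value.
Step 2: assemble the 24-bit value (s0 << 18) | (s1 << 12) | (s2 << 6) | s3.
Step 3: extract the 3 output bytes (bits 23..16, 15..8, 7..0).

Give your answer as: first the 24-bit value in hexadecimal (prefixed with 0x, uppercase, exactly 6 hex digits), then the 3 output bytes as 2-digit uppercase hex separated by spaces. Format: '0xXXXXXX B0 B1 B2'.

Sextets: R=17, c=28, 5=57, X=23
24-bit: (17<<18) | (28<<12) | (57<<6) | 23
      = 0x440000 | 0x01C000 | 0x000E40 | 0x000017
      = 0x45CE57
Bytes: (v>>16)&0xFF=45, (v>>8)&0xFF=CE, v&0xFF=57

Answer: 0x45CE57 45 CE 57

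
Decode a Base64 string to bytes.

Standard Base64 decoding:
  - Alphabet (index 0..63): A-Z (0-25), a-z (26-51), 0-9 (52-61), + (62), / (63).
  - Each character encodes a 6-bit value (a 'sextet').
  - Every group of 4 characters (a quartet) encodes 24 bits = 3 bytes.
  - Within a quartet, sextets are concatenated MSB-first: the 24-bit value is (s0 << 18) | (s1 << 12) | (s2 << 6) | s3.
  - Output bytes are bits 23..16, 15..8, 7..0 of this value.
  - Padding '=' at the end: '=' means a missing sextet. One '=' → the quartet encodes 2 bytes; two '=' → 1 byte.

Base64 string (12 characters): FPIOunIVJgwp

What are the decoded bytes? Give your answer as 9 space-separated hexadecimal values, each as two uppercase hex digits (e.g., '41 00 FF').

Answer: 14 F2 0E BA 72 15 26 0C 29

Derivation:
After char 0 ('F'=5): chars_in_quartet=1 acc=0x5 bytes_emitted=0
After char 1 ('P'=15): chars_in_quartet=2 acc=0x14F bytes_emitted=0
After char 2 ('I'=8): chars_in_quartet=3 acc=0x53C8 bytes_emitted=0
After char 3 ('O'=14): chars_in_quartet=4 acc=0x14F20E -> emit 14 F2 0E, reset; bytes_emitted=3
After char 4 ('u'=46): chars_in_quartet=1 acc=0x2E bytes_emitted=3
After char 5 ('n'=39): chars_in_quartet=2 acc=0xBA7 bytes_emitted=3
After char 6 ('I'=8): chars_in_quartet=3 acc=0x2E9C8 bytes_emitted=3
After char 7 ('V'=21): chars_in_quartet=4 acc=0xBA7215 -> emit BA 72 15, reset; bytes_emitted=6
After char 8 ('J'=9): chars_in_quartet=1 acc=0x9 bytes_emitted=6
After char 9 ('g'=32): chars_in_quartet=2 acc=0x260 bytes_emitted=6
After char 10 ('w'=48): chars_in_quartet=3 acc=0x9830 bytes_emitted=6
After char 11 ('p'=41): chars_in_quartet=4 acc=0x260C29 -> emit 26 0C 29, reset; bytes_emitted=9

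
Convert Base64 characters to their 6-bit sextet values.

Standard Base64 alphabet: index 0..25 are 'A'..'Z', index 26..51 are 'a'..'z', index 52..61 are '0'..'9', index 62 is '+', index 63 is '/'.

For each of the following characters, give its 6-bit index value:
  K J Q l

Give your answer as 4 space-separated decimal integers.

'K': A..Z range, ord('K') − ord('A') = 10
'J': A..Z range, ord('J') − ord('A') = 9
'Q': A..Z range, ord('Q') − ord('A') = 16
'l': a..z range, 26 + ord('l') − ord('a') = 37

Answer: 10 9 16 37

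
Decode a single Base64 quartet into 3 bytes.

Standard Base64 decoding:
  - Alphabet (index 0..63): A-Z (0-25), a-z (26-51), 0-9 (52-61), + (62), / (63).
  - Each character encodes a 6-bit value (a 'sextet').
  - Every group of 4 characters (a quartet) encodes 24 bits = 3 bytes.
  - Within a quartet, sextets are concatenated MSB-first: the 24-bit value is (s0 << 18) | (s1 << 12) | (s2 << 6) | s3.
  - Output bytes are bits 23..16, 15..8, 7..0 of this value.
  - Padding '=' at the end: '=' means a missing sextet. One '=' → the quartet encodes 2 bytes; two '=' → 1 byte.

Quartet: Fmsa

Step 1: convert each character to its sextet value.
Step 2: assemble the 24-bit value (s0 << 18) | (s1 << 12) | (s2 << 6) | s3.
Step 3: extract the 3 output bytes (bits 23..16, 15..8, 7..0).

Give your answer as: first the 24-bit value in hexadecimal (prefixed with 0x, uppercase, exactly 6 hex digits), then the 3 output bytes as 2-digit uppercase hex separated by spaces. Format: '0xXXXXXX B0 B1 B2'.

Sextets: F=5, m=38, s=44, a=26
24-bit: (5<<18) | (38<<12) | (44<<6) | 26
      = 0x140000 | 0x026000 | 0x000B00 | 0x00001A
      = 0x166B1A
Bytes: (v>>16)&0xFF=16, (v>>8)&0xFF=6B, v&0xFF=1A

Answer: 0x166B1A 16 6B 1A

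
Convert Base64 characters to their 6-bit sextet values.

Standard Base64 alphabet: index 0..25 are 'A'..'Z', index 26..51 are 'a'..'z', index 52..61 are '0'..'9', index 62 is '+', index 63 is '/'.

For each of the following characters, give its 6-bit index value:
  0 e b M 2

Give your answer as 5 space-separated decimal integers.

Answer: 52 30 27 12 54

Derivation:
'0': 0..9 range, 52 + ord('0') − ord('0') = 52
'e': a..z range, 26 + ord('e') − ord('a') = 30
'b': a..z range, 26 + ord('b') − ord('a') = 27
'M': A..Z range, ord('M') − ord('A') = 12
'2': 0..9 range, 52 + ord('2') − ord('0') = 54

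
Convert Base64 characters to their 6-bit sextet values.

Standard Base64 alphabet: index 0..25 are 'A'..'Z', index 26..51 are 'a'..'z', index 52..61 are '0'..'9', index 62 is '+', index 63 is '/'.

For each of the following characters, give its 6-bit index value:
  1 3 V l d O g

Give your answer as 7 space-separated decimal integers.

Answer: 53 55 21 37 29 14 32

Derivation:
'1': 0..9 range, 52 + ord('1') − ord('0') = 53
'3': 0..9 range, 52 + ord('3') − ord('0') = 55
'V': A..Z range, ord('V') − ord('A') = 21
'l': a..z range, 26 + ord('l') − ord('a') = 37
'd': a..z range, 26 + ord('d') − ord('a') = 29
'O': A..Z range, ord('O') − ord('A') = 14
'g': a..z range, 26 + ord('g') − ord('a') = 32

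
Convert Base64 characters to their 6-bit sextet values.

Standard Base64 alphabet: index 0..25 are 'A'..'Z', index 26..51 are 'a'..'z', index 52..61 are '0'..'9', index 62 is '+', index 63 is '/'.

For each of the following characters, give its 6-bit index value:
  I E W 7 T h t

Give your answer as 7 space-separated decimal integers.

Answer: 8 4 22 59 19 33 45

Derivation:
'I': A..Z range, ord('I') − ord('A') = 8
'E': A..Z range, ord('E') − ord('A') = 4
'W': A..Z range, ord('W') − ord('A') = 22
'7': 0..9 range, 52 + ord('7') − ord('0') = 59
'T': A..Z range, ord('T') − ord('A') = 19
'h': a..z range, 26 + ord('h') − ord('a') = 33
't': a..z range, 26 + ord('t') − ord('a') = 45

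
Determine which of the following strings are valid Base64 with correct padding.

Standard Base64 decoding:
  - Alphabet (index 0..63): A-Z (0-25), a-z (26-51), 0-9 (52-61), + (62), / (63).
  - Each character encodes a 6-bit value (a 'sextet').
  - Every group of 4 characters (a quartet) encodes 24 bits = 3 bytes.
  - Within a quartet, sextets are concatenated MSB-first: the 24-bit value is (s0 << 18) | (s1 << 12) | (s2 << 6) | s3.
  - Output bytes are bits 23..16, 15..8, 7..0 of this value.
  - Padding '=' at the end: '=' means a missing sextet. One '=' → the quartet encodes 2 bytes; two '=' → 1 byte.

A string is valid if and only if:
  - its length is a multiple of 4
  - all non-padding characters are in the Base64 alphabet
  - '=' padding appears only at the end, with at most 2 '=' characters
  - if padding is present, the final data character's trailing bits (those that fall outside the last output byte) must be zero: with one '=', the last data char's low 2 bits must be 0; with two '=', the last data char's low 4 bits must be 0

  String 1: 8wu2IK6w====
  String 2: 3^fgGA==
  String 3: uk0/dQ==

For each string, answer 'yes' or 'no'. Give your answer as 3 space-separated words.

String 1: '8wu2IK6w====' → invalid (4 pad chars (max 2))
String 2: '3^fgGA==' → invalid (bad char(s): ['^'])
String 3: 'uk0/dQ==' → valid

Answer: no no yes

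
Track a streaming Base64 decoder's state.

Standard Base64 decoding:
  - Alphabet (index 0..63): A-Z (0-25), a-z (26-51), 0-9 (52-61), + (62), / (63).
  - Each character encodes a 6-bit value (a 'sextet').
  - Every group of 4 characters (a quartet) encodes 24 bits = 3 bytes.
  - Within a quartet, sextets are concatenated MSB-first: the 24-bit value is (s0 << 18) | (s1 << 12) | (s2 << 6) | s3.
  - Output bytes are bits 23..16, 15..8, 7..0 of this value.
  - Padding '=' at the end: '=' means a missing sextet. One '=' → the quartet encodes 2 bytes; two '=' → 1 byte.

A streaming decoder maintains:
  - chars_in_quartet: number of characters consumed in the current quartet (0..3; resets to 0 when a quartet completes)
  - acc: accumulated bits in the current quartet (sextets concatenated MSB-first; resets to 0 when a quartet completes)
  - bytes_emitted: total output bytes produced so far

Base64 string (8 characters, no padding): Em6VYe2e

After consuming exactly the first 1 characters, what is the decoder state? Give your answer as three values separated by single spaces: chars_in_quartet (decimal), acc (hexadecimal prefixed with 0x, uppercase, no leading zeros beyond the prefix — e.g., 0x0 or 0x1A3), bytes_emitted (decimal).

Answer: 1 0x4 0

Derivation:
After char 0 ('E'=4): chars_in_quartet=1 acc=0x4 bytes_emitted=0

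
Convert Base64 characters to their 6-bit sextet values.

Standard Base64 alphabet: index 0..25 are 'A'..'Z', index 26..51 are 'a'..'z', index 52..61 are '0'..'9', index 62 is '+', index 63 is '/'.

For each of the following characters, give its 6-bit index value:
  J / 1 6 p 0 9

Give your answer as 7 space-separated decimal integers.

'J': A..Z range, ord('J') − ord('A') = 9
'/': index 63
'1': 0..9 range, 52 + ord('1') − ord('0') = 53
'6': 0..9 range, 52 + ord('6') − ord('0') = 58
'p': a..z range, 26 + ord('p') − ord('a') = 41
'0': 0..9 range, 52 + ord('0') − ord('0') = 52
'9': 0..9 range, 52 + ord('9') − ord('0') = 61

Answer: 9 63 53 58 41 52 61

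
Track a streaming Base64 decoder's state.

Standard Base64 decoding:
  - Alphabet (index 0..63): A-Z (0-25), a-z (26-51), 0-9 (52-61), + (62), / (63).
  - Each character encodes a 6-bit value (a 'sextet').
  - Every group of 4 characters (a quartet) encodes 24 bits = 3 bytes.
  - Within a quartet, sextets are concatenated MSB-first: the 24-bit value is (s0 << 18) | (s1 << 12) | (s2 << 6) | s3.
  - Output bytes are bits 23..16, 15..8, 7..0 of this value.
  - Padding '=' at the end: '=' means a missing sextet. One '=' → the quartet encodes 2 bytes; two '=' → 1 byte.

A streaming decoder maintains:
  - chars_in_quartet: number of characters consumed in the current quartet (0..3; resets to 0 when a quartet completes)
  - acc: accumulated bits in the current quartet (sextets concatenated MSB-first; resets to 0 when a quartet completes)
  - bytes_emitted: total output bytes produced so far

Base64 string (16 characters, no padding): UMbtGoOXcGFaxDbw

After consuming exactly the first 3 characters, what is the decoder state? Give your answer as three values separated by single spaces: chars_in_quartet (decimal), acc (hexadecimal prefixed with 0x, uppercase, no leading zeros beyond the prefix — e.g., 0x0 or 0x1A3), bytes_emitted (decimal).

After char 0 ('U'=20): chars_in_quartet=1 acc=0x14 bytes_emitted=0
After char 1 ('M'=12): chars_in_quartet=2 acc=0x50C bytes_emitted=0
After char 2 ('b'=27): chars_in_quartet=3 acc=0x1431B bytes_emitted=0

Answer: 3 0x1431B 0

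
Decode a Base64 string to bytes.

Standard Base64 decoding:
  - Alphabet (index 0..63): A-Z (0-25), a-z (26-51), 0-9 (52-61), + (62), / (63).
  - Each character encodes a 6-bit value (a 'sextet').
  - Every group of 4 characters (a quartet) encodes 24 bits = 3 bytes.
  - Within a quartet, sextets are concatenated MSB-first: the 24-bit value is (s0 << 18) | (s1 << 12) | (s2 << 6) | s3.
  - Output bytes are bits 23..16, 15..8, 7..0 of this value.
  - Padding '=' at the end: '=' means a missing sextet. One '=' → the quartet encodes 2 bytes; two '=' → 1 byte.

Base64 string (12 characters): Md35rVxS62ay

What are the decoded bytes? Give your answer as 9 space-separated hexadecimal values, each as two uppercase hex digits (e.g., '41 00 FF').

After char 0 ('M'=12): chars_in_quartet=1 acc=0xC bytes_emitted=0
After char 1 ('d'=29): chars_in_quartet=2 acc=0x31D bytes_emitted=0
After char 2 ('3'=55): chars_in_quartet=3 acc=0xC777 bytes_emitted=0
After char 3 ('5'=57): chars_in_quartet=4 acc=0x31DDF9 -> emit 31 DD F9, reset; bytes_emitted=3
After char 4 ('r'=43): chars_in_quartet=1 acc=0x2B bytes_emitted=3
After char 5 ('V'=21): chars_in_quartet=2 acc=0xAD5 bytes_emitted=3
After char 6 ('x'=49): chars_in_quartet=3 acc=0x2B571 bytes_emitted=3
After char 7 ('S'=18): chars_in_quartet=4 acc=0xAD5C52 -> emit AD 5C 52, reset; bytes_emitted=6
After char 8 ('6'=58): chars_in_quartet=1 acc=0x3A bytes_emitted=6
After char 9 ('2'=54): chars_in_quartet=2 acc=0xEB6 bytes_emitted=6
After char 10 ('a'=26): chars_in_quartet=3 acc=0x3AD9A bytes_emitted=6
After char 11 ('y'=50): chars_in_quartet=4 acc=0xEB66B2 -> emit EB 66 B2, reset; bytes_emitted=9

Answer: 31 DD F9 AD 5C 52 EB 66 B2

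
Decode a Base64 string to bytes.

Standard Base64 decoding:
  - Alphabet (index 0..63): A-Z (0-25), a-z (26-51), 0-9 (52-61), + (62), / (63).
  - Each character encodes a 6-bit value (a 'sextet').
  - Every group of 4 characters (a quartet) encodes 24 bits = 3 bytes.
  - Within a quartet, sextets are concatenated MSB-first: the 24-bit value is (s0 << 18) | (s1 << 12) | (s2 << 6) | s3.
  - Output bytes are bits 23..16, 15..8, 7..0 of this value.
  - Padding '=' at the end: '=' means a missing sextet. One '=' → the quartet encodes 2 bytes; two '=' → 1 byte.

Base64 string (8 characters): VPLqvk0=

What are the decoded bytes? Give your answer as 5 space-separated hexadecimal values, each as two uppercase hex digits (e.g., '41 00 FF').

Answer: 54 F2 EA BE 4D

Derivation:
After char 0 ('V'=21): chars_in_quartet=1 acc=0x15 bytes_emitted=0
After char 1 ('P'=15): chars_in_quartet=2 acc=0x54F bytes_emitted=0
After char 2 ('L'=11): chars_in_quartet=3 acc=0x153CB bytes_emitted=0
After char 3 ('q'=42): chars_in_quartet=4 acc=0x54F2EA -> emit 54 F2 EA, reset; bytes_emitted=3
After char 4 ('v'=47): chars_in_quartet=1 acc=0x2F bytes_emitted=3
After char 5 ('k'=36): chars_in_quartet=2 acc=0xBE4 bytes_emitted=3
After char 6 ('0'=52): chars_in_quartet=3 acc=0x2F934 bytes_emitted=3
Padding '=': partial quartet acc=0x2F934 -> emit BE 4D; bytes_emitted=5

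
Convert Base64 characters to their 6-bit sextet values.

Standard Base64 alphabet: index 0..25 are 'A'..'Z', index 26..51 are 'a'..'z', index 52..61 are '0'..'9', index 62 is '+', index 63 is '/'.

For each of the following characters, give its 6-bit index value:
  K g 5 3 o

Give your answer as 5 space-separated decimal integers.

Answer: 10 32 57 55 40

Derivation:
'K': A..Z range, ord('K') − ord('A') = 10
'g': a..z range, 26 + ord('g') − ord('a') = 32
'5': 0..9 range, 52 + ord('5') − ord('0') = 57
'3': 0..9 range, 52 + ord('3') − ord('0') = 55
'o': a..z range, 26 + ord('o') − ord('a') = 40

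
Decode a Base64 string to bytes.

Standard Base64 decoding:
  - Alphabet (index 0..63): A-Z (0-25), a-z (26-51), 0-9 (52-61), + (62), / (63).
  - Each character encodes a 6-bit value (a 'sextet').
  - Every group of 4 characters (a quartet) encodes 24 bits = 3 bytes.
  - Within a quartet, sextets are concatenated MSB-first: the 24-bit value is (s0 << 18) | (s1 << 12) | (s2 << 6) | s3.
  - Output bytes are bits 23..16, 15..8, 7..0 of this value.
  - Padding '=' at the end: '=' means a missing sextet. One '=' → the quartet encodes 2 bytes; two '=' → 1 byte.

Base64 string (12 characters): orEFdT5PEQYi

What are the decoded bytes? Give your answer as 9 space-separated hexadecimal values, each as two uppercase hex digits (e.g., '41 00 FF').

Answer: A2 B1 05 75 3E 4F 11 06 22

Derivation:
After char 0 ('o'=40): chars_in_quartet=1 acc=0x28 bytes_emitted=0
After char 1 ('r'=43): chars_in_quartet=2 acc=0xA2B bytes_emitted=0
After char 2 ('E'=4): chars_in_quartet=3 acc=0x28AC4 bytes_emitted=0
After char 3 ('F'=5): chars_in_quartet=4 acc=0xA2B105 -> emit A2 B1 05, reset; bytes_emitted=3
After char 4 ('d'=29): chars_in_quartet=1 acc=0x1D bytes_emitted=3
After char 5 ('T'=19): chars_in_quartet=2 acc=0x753 bytes_emitted=3
After char 6 ('5'=57): chars_in_quartet=3 acc=0x1D4F9 bytes_emitted=3
After char 7 ('P'=15): chars_in_quartet=4 acc=0x753E4F -> emit 75 3E 4F, reset; bytes_emitted=6
After char 8 ('E'=4): chars_in_quartet=1 acc=0x4 bytes_emitted=6
After char 9 ('Q'=16): chars_in_quartet=2 acc=0x110 bytes_emitted=6
After char 10 ('Y'=24): chars_in_quartet=3 acc=0x4418 bytes_emitted=6
After char 11 ('i'=34): chars_in_quartet=4 acc=0x110622 -> emit 11 06 22, reset; bytes_emitted=9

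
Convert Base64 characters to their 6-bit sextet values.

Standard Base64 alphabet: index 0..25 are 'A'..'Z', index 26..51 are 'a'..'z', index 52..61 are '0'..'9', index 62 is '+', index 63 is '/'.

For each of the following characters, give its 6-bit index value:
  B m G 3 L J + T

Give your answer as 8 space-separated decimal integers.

'B': A..Z range, ord('B') − ord('A') = 1
'm': a..z range, 26 + ord('m') − ord('a') = 38
'G': A..Z range, ord('G') − ord('A') = 6
'3': 0..9 range, 52 + ord('3') − ord('0') = 55
'L': A..Z range, ord('L') − ord('A') = 11
'J': A..Z range, ord('J') − ord('A') = 9
'+': index 62
'T': A..Z range, ord('T') − ord('A') = 19

Answer: 1 38 6 55 11 9 62 19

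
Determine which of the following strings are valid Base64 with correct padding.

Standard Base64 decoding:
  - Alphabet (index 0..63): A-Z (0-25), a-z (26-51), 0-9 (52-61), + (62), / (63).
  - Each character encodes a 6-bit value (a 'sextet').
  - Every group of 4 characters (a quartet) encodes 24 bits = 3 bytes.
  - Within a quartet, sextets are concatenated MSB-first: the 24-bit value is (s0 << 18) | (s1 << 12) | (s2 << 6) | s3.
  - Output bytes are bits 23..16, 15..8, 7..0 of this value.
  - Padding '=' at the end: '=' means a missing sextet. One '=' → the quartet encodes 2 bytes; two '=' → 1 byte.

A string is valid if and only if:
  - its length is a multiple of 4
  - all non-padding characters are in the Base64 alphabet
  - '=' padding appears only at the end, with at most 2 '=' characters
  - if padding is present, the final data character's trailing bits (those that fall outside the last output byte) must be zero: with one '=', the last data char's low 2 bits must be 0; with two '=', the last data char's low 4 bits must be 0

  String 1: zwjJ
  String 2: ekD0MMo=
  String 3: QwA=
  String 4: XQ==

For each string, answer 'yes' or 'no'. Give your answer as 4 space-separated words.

String 1: 'zwjJ' → valid
String 2: 'ekD0MMo=' → valid
String 3: 'QwA=' → valid
String 4: 'XQ==' → valid

Answer: yes yes yes yes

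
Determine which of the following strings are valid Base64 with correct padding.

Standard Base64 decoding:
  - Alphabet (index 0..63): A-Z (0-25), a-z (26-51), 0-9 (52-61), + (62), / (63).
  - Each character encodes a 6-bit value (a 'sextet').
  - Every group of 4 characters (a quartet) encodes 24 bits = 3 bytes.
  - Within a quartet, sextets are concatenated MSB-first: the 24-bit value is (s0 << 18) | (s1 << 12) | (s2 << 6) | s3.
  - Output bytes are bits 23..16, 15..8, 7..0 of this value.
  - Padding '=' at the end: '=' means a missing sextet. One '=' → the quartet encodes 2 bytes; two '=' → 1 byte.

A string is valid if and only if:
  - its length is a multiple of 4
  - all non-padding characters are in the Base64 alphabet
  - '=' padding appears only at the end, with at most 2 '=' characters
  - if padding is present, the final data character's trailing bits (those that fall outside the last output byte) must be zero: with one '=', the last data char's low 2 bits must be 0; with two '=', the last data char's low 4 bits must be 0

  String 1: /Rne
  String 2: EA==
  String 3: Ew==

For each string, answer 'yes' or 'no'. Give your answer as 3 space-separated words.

Answer: yes yes yes

Derivation:
String 1: '/Rne' → valid
String 2: 'EA==' → valid
String 3: 'Ew==' → valid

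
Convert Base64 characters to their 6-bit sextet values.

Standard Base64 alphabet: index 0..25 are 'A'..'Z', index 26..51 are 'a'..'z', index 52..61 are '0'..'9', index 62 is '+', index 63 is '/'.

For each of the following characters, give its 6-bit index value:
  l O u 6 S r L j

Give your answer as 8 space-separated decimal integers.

'l': a..z range, 26 + ord('l') − ord('a') = 37
'O': A..Z range, ord('O') − ord('A') = 14
'u': a..z range, 26 + ord('u') − ord('a') = 46
'6': 0..9 range, 52 + ord('6') − ord('0') = 58
'S': A..Z range, ord('S') − ord('A') = 18
'r': a..z range, 26 + ord('r') − ord('a') = 43
'L': A..Z range, ord('L') − ord('A') = 11
'j': a..z range, 26 + ord('j') − ord('a') = 35

Answer: 37 14 46 58 18 43 11 35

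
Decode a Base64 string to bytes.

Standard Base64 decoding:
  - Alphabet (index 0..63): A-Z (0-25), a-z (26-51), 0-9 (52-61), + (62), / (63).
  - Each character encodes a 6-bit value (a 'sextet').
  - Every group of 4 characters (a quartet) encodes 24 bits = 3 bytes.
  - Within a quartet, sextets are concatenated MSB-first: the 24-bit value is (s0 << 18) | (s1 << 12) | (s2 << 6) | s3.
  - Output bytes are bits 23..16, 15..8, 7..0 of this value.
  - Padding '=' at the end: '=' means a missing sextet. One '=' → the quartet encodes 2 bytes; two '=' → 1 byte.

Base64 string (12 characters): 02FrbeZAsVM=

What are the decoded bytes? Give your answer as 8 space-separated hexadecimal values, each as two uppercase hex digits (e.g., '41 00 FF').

Answer: D3 61 6B 6D E6 40 B1 53

Derivation:
After char 0 ('0'=52): chars_in_quartet=1 acc=0x34 bytes_emitted=0
After char 1 ('2'=54): chars_in_quartet=2 acc=0xD36 bytes_emitted=0
After char 2 ('F'=5): chars_in_quartet=3 acc=0x34D85 bytes_emitted=0
After char 3 ('r'=43): chars_in_quartet=4 acc=0xD3616B -> emit D3 61 6B, reset; bytes_emitted=3
After char 4 ('b'=27): chars_in_quartet=1 acc=0x1B bytes_emitted=3
After char 5 ('e'=30): chars_in_quartet=2 acc=0x6DE bytes_emitted=3
After char 6 ('Z'=25): chars_in_quartet=3 acc=0x1B799 bytes_emitted=3
After char 7 ('A'=0): chars_in_quartet=4 acc=0x6DE640 -> emit 6D E6 40, reset; bytes_emitted=6
After char 8 ('s'=44): chars_in_quartet=1 acc=0x2C bytes_emitted=6
After char 9 ('V'=21): chars_in_quartet=2 acc=0xB15 bytes_emitted=6
After char 10 ('M'=12): chars_in_quartet=3 acc=0x2C54C bytes_emitted=6
Padding '=': partial quartet acc=0x2C54C -> emit B1 53; bytes_emitted=8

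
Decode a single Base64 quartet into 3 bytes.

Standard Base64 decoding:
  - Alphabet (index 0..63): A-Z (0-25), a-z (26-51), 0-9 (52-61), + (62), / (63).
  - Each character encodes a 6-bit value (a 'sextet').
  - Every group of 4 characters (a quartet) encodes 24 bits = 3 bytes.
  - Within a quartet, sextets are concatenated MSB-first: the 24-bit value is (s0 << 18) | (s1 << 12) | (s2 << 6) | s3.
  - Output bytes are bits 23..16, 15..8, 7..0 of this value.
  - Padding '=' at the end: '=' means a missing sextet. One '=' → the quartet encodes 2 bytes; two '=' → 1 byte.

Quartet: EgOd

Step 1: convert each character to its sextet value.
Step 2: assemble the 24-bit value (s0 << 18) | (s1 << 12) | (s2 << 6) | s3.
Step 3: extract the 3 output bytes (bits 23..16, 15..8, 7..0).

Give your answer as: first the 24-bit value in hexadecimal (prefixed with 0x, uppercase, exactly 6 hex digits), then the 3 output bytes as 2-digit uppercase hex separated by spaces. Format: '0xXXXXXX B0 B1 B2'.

Sextets: E=4, g=32, O=14, d=29
24-bit: (4<<18) | (32<<12) | (14<<6) | 29
      = 0x100000 | 0x020000 | 0x000380 | 0x00001D
      = 0x12039D
Bytes: (v>>16)&0xFF=12, (v>>8)&0xFF=03, v&0xFF=9D

Answer: 0x12039D 12 03 9D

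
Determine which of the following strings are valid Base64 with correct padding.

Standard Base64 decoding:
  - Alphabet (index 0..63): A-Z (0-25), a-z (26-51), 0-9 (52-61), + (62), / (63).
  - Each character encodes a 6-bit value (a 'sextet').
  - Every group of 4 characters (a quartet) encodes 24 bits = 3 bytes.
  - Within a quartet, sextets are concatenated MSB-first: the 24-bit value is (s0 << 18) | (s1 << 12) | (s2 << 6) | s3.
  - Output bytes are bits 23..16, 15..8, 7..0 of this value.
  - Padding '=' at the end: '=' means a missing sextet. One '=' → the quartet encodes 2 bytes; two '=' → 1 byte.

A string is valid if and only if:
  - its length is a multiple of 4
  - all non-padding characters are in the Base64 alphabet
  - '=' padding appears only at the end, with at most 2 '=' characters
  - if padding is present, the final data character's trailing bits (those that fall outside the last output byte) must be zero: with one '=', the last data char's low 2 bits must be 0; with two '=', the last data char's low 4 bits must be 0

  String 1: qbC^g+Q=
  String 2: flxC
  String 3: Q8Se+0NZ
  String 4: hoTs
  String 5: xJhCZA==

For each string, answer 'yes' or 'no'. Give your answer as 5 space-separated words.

Answer: no yes yes yes yes

Derivation:
String 1: 'qbC^g+Q=' → invalid (bad char(s): ['^'])
String 2: 'flxC' → valid
String 3: 'Q8Se+0NZ' → valid
String 4: 'hoTs' → valid
String 5: 'xJhCZA==' → valid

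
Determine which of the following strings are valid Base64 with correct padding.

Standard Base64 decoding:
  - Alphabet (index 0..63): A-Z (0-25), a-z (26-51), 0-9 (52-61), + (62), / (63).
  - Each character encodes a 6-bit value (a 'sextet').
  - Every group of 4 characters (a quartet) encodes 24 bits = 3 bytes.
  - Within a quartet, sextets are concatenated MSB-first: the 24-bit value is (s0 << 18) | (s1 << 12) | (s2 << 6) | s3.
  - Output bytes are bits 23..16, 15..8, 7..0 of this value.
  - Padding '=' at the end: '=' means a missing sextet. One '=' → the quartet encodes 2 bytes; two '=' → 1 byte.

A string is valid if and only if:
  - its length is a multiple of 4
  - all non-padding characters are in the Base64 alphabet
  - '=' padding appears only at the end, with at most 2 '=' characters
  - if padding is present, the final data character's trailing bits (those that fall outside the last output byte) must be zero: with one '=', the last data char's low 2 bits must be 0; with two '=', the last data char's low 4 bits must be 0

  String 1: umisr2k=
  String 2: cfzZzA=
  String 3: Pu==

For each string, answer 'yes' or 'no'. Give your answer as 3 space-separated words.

Answer: yes no no

Derivation:
String 1: 'umisr2k=' → valid
String 2: 'cfzZzA=' → invalid (len=7 not mult of 4)
String 3: 'Pu==' → invalid (bad trailing bits)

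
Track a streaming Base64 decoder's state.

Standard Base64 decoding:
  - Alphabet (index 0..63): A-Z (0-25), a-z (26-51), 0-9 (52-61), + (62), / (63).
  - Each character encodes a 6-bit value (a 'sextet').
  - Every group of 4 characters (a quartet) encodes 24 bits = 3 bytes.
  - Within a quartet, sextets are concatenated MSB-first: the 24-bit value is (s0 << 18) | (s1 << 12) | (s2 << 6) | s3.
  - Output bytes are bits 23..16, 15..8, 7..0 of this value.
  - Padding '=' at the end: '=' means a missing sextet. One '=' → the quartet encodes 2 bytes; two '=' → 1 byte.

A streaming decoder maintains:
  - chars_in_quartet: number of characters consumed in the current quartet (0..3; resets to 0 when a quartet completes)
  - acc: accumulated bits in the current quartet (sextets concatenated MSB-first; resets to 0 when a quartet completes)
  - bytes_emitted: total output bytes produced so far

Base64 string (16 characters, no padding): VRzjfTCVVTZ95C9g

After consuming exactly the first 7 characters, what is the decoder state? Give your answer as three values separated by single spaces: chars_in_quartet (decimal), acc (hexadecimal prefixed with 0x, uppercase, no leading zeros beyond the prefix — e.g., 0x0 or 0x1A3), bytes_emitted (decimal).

After char 0 ('V'=21): chars_in_quartet=1 acc=0x15 bytes_emitted=0
After char 1 ('R'=17): chars_in_quartet=2 acc=0x551 bytes_emitted=0
After char 2 ('z'=51): chars_in_quartet=3 acc=0x15473 bytes_emitted=0
After char 3 ('j'=35): chars_in_quartet=4 acc=0x551CE3 -> emit 55 1C E3, reset; bytes_emitted=3
After char 4 ('f'=31): chars_in_quartet=1 acc=0x1F bytes_emitted=3
After char 5 ('T'=19): chars_in_quartet=2 acc=0x7D3 bytes_emitted=3
After char 6 ('C'=2): chars_in_quartet=3 acc=0x1F4C2 bytes_emitted=3

Answer: 3 0x1F4C2 3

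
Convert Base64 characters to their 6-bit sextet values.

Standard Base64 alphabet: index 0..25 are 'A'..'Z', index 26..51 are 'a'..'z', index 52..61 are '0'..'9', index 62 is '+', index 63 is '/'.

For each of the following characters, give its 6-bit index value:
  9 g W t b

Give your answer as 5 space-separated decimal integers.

'9': 0..9 range, 52 + ord('9') − ord('0') = 61
'g': a..z range, 26 + ord('g') − ord('a') = 32
'W': A..Z range, ord('W') − ord('A') = 22
't': a..z range, 26 + ord('t') − ord('a') = 45
'b': a..z range, 26 + ord('b') − ord('a') = 27

Answer: 61 32 22 45 27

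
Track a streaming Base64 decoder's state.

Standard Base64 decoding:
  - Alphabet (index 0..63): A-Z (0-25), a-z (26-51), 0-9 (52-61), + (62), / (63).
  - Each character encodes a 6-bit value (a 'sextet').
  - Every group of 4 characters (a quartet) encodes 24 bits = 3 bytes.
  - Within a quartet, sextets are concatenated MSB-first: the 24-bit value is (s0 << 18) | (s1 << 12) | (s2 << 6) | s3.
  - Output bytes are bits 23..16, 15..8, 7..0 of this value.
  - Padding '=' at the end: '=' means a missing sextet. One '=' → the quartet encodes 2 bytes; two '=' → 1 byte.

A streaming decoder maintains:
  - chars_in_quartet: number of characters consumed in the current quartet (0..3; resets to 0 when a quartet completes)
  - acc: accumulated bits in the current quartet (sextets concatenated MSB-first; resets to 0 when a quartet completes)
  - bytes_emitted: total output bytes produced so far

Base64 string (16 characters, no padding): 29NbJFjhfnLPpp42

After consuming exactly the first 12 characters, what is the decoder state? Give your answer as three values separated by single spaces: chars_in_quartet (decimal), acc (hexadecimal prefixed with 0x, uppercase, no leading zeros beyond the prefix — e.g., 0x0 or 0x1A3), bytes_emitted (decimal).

After char 0 ('2'=54): chars_in_quartet=1 acc=0x36 bytes_emitted=0
After char 1 ('9'=61): chars_in_quartet=2 acc=0xDBD bytes_emitted=0
After char 2 ('N'=13): chars_in_quartet=3 acc=0x36F4D bytes_emitted=0
After char 3 ('b'=27): chars_in_quartet=4 acc=0xDBD35B -> emit DB D3 5B, reset; bytes_emitted=3
After char 4 ('J'=9): chars_in_quartet=1 acc=0x9 bytes_emitted=3
After char 5 ('F'=5): chars_in_quartet=2 acc=0x245 bytes_emitted=3
After char 6 ('j'=35): chars_in_quartet=3 acc=0x9163 bytes_emitted=3
After char 7 ('h'=33): chars_in_quartet=4 acc=0x2458E1 -> emit 24 58 E1, reset; bytes_emitted=6
After char 8 ('f'=31): chars_in_quartet=1 acc=0x1F bytes_emitted=6
After char 9 ('n'=39): chars_in_quartet=2 acc=0x7E7 bytes_emitted=6
After char 10 ('L'=11): chars_in_quartet=3 acc=0x1F9CB bytes_emitted=6
After char 11 ('P'=15): chars_in_quartet=4 acc=0x7E72CF -> emit 7E 72 CF, reset; bytes_emitted=9

Answer: 0 0x0 9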